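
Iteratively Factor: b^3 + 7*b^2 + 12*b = (b)*(b^2 + 7*b + 12) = b*(b + 4)*(b + 3)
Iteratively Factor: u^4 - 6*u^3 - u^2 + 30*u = (u - 5)*(u^3 - u^2 - 6*u) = (u - 5)*(u + 2)*(u^2 - 3*u) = u*(u - 5)*(u + 2)*(u - 3)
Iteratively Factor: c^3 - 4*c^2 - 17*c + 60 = (c + 4)*(c^2 - 8*c + 15) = (c - 5)*(c + 4)*(c - 3)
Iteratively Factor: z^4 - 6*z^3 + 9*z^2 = (z - 3)*(z^3 - 3*z^2) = z*(z - 3)*(z^2 - 3*z) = z*(z - 3)^2*(z)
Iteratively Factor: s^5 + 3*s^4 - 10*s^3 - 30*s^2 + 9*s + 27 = (s + 3)*(s^4 - 10*s^2 + 9) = (s - 3)*(s + 3)*(s^3 + 3*s^2 - s - 3) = (s - 3)*(s - 1)*(s + 3)*(s^2 + 4*s + 3) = (s - 3)*(s - 1)*(s + 3)^2*(s + 1)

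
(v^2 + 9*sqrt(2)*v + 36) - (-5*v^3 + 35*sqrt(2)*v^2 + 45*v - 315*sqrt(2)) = 5*v^3 - 35*sqrt(2)*v^2 + v^2 - 45*v + 9*sqrt(2)*v + 36 + 315*sqrt(2)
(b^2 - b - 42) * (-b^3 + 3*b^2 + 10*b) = -b^5 + 4*b^4 + 49*b^3 - 136*b^2 - 420*b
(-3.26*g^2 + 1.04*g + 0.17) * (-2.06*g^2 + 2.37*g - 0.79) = 6.7156*g^4 - 9.8686*g^3 + 4.69*g^2 - 0.4187*g - 0.1343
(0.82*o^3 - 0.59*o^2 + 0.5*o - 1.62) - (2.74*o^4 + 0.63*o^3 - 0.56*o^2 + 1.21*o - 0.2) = -2.74*o^4 + 0.19*o^3 - 0.0299999999999999*o^2 - 0.71*o - 1.42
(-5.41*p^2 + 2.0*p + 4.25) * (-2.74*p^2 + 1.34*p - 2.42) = 14.8234*p^4 - 12.7294*p^3 + 4.1272*p^2 + 0.855*p - 10.285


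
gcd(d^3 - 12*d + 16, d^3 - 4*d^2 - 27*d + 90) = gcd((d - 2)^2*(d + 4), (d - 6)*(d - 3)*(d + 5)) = 1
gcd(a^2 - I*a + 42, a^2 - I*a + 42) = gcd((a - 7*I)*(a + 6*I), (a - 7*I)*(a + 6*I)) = a^2 - I*a + 42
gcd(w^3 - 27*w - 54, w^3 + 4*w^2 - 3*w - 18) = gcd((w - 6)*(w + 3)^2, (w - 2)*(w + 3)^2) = w^2 + 6*w + 9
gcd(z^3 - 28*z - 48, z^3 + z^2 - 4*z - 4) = z + 2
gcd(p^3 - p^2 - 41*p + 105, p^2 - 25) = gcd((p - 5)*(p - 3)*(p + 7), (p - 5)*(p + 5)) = p - 5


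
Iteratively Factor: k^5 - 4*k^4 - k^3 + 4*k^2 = (k)*(k^4 - 4*k^3 - k^2 + 4*k) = k*(k - 4)*(k^3 - k) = k*(k - 4)*(k + 1)*(k^2 - k) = k*(k - 4)*(k - 1)*(k + 1)*(k)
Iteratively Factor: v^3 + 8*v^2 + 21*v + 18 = (v + 2)*(v^2 + 6*v + 9) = (v + 2)*(v + 3)*(v + 3)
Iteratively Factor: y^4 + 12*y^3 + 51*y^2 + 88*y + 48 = (y + 3)*(y^3 + 9*y^2 + 24*y + 16) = (y + 3)*(y + 4)*(y^2 + 5*y + 4) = (y + 1)*(y + 3)*(y + 4)*(y + 4)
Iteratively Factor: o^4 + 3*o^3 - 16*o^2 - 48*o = (o - 4)*(o^3 + 7*o^2 + 12*o) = (o - 4)*(o + 4)*(o^2 + 3*o) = o*(o - 4)*(o + 4)*(o + 3)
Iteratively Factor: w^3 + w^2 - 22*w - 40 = (w - 5)*(w^2 + 6*w + 8) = (w - 5)*(w + 4)*(w + 2)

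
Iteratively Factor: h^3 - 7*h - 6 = (h + 2)*(h^2 - 2*h - 3) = (h + 1)*(h + 2)*(h - 3)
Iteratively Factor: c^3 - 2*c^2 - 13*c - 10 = (c + 2)*(c^2 - 4*c - 5) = (c - 5)*(c + 2)*(c + 1)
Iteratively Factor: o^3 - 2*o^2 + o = (o - 1)*(o^2 - o) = o*(o - 1)*(o - 1)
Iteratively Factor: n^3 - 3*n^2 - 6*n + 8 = (n - 1)*(n^2 - 2*n - 8) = (n - 4)*(n - 1)*(n + 2)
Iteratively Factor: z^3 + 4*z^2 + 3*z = (z + 1)*(z^2 + 3*z) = z*(z + 1)*(z + 3)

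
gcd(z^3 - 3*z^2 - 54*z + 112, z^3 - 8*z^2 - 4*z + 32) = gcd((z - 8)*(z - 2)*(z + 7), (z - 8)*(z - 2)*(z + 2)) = z^2 - 10*z + 16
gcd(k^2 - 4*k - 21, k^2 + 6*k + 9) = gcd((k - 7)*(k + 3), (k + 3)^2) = k + 3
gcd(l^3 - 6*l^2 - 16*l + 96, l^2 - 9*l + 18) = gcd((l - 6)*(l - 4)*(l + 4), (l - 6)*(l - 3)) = l - 6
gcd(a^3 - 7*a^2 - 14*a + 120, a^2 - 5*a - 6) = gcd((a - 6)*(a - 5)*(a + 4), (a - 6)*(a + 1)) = a - 6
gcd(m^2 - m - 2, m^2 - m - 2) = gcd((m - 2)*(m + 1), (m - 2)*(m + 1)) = m^2 - m - 2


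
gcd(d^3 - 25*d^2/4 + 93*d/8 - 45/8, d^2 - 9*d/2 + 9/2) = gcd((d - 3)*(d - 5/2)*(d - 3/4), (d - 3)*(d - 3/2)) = d - 3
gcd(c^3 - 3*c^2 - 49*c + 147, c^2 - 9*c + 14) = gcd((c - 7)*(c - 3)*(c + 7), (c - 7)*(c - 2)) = c - 7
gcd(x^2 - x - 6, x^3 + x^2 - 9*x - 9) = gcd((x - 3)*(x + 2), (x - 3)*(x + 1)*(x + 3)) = x - 3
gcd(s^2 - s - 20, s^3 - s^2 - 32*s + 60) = s - 5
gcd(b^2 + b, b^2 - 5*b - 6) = b + 1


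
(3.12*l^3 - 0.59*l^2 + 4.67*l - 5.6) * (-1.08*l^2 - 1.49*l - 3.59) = -3.3696*l^5 - 4.0116*l^4 - 15.3653*l^3 + 1.2078*l^2 - 8.4213*l + 20.104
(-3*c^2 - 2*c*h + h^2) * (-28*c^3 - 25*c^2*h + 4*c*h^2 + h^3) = 84*c^5 + 131*c^4*h + 10*c^3*h^2 - 36*c^2*h^3 + 2*c*h^4 + h^5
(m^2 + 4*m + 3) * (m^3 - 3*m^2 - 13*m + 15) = m^5 + m^4 - 22*m^3 - 46*m^2 + 21*m + 45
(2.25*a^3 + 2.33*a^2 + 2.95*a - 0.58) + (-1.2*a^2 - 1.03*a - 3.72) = 2.25*a^3 + 1.13*a^2 + 1.92*a - 4.3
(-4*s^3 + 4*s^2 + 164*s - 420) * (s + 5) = -4*s^4 - 16*s^3 + 184*s^2 + 400*s - 2100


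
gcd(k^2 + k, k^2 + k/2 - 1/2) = k + 1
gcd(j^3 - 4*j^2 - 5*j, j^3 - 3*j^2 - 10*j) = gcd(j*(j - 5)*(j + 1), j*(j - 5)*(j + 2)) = j^2 - 5*j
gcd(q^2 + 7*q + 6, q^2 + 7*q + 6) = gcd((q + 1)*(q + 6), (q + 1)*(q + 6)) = q^2 + 7*q + 6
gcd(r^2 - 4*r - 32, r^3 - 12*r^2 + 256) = r^2 - 4*r - 32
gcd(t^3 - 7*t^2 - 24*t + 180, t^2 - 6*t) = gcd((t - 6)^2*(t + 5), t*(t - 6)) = t - 6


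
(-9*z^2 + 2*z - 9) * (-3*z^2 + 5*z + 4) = 27*z^4 - 51*z^3 + z^2 - 37*z - 36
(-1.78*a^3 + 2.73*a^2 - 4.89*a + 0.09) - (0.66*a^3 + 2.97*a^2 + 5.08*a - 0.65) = -2.44*a^3 - 0.24*a^2 - 9.97*a + 0.74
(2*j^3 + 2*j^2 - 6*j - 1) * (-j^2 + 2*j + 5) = -2*j^5 + 2*j^4 + 20*j^3 - j^2 - 32*j - 5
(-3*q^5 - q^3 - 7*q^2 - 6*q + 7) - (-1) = -3*q^5 - q^3 - 7*q^2 - 6*q + 8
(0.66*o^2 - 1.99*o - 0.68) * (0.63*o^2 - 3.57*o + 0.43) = 0.4158*o^4 - 3.6099*o^3 + 6.9597*o^2 + 1.5719*o - 0.2924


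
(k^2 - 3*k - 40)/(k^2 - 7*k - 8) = (k + 5)/(k + 1)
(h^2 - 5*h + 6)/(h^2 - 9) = (h - 2)/(h + 3)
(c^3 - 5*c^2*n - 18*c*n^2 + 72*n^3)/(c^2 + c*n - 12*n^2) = c - 6*n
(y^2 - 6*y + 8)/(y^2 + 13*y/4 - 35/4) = 4*(y^2 - 6*y + 8)/(4*y^2 + 13*y - 35)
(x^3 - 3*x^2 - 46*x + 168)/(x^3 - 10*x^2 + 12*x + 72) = (x^2 + 3*x - 28)/(x^2 - 4*x - 12)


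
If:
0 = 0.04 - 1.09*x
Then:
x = 0.04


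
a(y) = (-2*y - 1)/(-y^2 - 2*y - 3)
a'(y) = (-2*y - 1)*(2*y + 2)/(-y^2 - 2*y - 3)^2 - 2/(-y^2 - 2*y - 3)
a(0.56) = 0.48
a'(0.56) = 0.11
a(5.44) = 0.27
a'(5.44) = -0.03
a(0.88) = 0.50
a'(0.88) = 0.02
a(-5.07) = -0.49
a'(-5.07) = -0.11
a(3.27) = 0.37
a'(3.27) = -0.06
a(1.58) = 0.48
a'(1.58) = -0.06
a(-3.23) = -0.78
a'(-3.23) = -0.21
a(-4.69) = -0.54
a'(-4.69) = -0.13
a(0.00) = 0.33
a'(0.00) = 0.44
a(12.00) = 0.15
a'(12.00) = -0.01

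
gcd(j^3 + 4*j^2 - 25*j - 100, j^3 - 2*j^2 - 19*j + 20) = j^2 - j - 20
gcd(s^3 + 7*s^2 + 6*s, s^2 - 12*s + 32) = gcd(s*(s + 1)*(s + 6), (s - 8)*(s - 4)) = 1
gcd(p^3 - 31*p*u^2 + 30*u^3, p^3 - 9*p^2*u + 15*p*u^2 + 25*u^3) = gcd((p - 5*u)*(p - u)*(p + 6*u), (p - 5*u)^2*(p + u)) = p - 5*u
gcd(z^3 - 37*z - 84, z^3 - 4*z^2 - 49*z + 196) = z - 7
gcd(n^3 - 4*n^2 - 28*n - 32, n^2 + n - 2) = n + 2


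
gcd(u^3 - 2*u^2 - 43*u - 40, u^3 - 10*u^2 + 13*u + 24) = u^2 - 7*u - 8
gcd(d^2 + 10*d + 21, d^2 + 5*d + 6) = d + 3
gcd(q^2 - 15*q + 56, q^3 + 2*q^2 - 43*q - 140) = q - 7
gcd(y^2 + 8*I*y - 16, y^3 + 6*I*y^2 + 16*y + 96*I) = y + 4*I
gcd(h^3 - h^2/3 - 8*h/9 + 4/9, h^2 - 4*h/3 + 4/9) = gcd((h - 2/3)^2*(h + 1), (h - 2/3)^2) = h^2 - 4*h/3 + 4/9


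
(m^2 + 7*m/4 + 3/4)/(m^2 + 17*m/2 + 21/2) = (4*m^2 + 7*m + 3)/(2*(2*m^2 + 17*m + 21))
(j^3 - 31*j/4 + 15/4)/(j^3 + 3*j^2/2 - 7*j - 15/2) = (j - 1/2)/(j + 1)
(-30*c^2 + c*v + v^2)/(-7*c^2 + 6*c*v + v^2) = (-30*c^2 + c*v + v^2)/(-7*c^2 + 6*c*v + v^2)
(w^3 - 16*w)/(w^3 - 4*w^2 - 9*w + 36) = w*(w + 4)/(w^2 - 9)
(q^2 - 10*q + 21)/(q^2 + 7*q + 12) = (q^2 - 10*q + 21)/(q^2 + 7*q + 12)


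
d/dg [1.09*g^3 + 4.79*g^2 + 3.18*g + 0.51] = 3.27*g^2 + 9.58*g + 3.18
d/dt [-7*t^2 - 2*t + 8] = -14*t - 2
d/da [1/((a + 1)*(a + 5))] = 2*(-a - 3)/(a^4 + 12*a^3 + 46*a^2 + 60*a + 25)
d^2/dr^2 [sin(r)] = -sin(r)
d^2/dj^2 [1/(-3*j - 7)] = -18/(3*j + 7)^3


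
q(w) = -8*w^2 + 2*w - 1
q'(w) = 2 - 16*w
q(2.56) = -48.31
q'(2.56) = -38.96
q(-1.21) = -15.13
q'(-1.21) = 21.36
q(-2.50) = -56.00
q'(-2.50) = 42.00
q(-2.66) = -62.92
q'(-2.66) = 44.56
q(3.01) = -67.46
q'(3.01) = -46.16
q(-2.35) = -49.88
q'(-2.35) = 39.60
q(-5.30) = -236.32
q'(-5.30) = 86.80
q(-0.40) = -3.08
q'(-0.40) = 8.40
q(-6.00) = -301.00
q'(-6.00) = 98.00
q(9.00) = -631.00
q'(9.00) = -142.00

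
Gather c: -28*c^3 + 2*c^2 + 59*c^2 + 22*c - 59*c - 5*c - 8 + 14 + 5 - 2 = -28*c^3 + 61*c^2 - 42*c + 9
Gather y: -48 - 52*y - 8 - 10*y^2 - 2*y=-10*y^2 - 54*y - 56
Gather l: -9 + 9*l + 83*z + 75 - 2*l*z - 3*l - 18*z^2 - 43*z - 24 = l*(6 - 2*z) - 18*z^2 + 40*z + 42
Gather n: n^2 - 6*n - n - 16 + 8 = n^2 - 7*n - 8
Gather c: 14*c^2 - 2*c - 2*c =14*c^2 - 4*c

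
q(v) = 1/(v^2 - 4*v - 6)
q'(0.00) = 0.11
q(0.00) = -0.17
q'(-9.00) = 0.00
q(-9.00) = 0.01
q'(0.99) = 0.03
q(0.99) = -0.11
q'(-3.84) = 0.02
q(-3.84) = 0.04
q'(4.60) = -0.50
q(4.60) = -0.31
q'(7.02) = -0.04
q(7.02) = 0.07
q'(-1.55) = 1.05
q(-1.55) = 0.38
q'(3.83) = -0.08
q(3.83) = -0.15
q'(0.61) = 0.04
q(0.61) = -0.12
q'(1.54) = 0.01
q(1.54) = -0.10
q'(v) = (4 - 2*v)/(v^2 - 4*v - 6)^2 = 2*(2 - v)/(-v^2 + 4*v + 6)^2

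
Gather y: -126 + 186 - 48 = 12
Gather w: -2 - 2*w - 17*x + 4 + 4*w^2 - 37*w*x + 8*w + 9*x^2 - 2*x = 4*w^2 + w*(6 - 37*x) + 9*x^2 - 19*x + 2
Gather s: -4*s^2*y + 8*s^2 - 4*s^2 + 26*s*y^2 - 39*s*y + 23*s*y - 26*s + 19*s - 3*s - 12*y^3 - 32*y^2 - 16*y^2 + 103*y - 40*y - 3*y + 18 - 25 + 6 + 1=s^2*(4 - 4*y) + s*(26*y^2 - 16*y - 10) - 12*y^3 - 48*y^2 + 60*y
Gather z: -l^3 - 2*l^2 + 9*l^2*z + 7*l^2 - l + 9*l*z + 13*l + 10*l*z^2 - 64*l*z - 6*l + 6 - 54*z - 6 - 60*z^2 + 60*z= -l^3 + 5*l^2 + 6*l + z^2*(10*l - 60) + z*(9*l^2 - 55*l + 6)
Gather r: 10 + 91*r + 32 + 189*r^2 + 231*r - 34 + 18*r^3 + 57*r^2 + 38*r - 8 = 18*r^3 + 246*r^2 + 360*r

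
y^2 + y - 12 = (y - 3)*(y + 4)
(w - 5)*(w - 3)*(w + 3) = w^3 - 5*w^2 - 9*w + 45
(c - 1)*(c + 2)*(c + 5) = c^3 + 6*c^2 + 3*c - 10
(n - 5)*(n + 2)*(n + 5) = n^3 + 2*n^2 - 25*n - 50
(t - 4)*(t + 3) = t^2 - t - 12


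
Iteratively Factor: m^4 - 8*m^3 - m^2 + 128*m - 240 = (m - 5)*(m^3 - 3*m^2 - 16*m + 48) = (m - 5)*(m - 4)*(m^2 + m - 12) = (m - 5)*(m - 4)*(m - 3)*(m + 4)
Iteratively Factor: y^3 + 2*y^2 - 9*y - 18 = (y - 3)*(y^2 + 5*y + 6) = (y - 3)*(y + 2)*(y + 3)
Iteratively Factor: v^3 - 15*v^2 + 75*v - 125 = (v - 5)*(v^2 - 10*v + 25) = (v - 5)^2*(v - 5)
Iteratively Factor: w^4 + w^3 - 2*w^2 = (w)*(w^3 + w^2 - 2*w) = w*(w + 2)*(w^2 - w) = w^2*(w + 2)*(w - 1)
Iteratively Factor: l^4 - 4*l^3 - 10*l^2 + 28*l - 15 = (l - 5)*(l^3 + l^2 - 5*l + 3) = (l - 5)*(l + 3)*(l^2 - 2*l + 1) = (l - 5)*(l - 1)*(l + 3)*(l - 1)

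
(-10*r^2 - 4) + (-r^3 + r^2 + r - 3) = -r^3 - 9*r^2 + r - 7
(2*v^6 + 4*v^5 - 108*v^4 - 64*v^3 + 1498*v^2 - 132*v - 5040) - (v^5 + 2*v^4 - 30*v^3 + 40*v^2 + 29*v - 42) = 2*v^6 + 3*v^5 - 110*v^4 - 34*v^3 + 1458*v^2 - 161*v - 4998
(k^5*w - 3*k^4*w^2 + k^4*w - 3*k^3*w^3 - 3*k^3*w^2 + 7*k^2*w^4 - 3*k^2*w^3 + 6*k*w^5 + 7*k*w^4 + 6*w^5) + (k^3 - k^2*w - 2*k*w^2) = k^5*w - 3*k^4*w^2 + k^4*w - 3*k^3*w^3 - 3*k^3*w^2 + k^3 + 7*k^2*w^4 - 3*k^2*w^3 - k^2*w + 6*k*w^5 + 7*k*w^4 - 2*k*w^2 + 6*w^5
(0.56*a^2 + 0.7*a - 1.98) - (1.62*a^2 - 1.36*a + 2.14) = -1.06*a^2 + 2.06*a - 4.12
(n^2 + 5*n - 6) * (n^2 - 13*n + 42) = n^4 - 8*n^3 - 29*n^2 + 288*n - 252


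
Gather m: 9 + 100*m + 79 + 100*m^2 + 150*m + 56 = 100*m^2 + 250*m + 144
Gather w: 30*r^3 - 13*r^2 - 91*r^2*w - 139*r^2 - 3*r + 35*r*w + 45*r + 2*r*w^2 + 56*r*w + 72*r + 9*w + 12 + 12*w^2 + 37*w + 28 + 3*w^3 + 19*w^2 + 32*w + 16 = 30*r^3 - 152*r^2 + 114*r + 3*w^3 + w^2*(2*r + 31) + w*(-91*r^2 + 91*r + 78) + 56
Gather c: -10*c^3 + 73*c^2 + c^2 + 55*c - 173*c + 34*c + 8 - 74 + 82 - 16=-10*c^3 + 74*c^2 - 84*c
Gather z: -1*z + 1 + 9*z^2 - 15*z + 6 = 9*z^2 - 16*z + 7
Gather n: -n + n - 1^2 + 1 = 0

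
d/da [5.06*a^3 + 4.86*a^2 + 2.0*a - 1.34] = 15.18*a^2 + 9.72*a + 2.0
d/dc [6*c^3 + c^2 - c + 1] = 18*c^2 + 2*c - 1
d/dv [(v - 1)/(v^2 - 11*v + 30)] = (v^2 - 11*v - (v - 1)*(2*v - 11) + 30)/(v^2 - 11*v + 30)^2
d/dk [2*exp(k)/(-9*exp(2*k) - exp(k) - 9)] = 18*(exp(2*k) - 1)*exp(k)/(81*exp(4*k) + 18*exp(3*k) + 163*exp(2*k) + 18*exp(k) + 81)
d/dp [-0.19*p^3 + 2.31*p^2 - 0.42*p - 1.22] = -0.57*p^2 + 4.62*p - 0.42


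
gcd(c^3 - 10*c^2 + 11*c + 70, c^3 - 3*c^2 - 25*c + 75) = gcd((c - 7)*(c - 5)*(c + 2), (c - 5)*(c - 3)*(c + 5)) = c - 5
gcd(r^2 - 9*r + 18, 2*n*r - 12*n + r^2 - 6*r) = r - 6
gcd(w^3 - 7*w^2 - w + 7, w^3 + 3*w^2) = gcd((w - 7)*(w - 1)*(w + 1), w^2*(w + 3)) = 1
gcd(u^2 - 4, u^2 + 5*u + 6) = u + 2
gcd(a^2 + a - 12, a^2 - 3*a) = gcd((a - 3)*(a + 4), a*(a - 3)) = a - 3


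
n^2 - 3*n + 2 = (n - 2)*(n - 1)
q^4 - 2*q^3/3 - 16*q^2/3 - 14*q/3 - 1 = (q - 3)*(q + 1/3)*(q + 1)^2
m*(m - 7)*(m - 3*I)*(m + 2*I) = m^4 - 7*m^3 - I*m^3 + 6*m^2 + 7*I*m^2 - 42*m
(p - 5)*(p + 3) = p^2 - 2*p - 15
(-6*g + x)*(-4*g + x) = 24*g^2 - 10*g*x + x^2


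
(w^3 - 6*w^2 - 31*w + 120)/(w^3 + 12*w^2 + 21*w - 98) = (w^3 - 6*w^2 - 31*w + 120)/(w^3 + 12*w^2 + 21*w - 98)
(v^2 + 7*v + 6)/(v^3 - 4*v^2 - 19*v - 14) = (v + 6)/(v^2 - 5*v - 14)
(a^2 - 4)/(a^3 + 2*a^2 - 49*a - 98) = (a - 2)/(a^2 - 49)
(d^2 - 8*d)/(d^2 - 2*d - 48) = d/(d + 6)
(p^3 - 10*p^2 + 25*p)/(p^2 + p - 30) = p*(p - 5)/(p + 6)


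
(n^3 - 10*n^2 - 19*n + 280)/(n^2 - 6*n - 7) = (n^2 - 3*n - 40)/(n + 1)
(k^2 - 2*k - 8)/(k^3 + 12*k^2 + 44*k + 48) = (k - 4)/(k^2 + 10*k + 24)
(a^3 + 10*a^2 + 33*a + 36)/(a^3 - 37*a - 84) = (a + 3)/(a - 7)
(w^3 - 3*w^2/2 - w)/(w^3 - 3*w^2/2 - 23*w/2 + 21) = w*(2*w + 1)/(2*w^2 + w - 21)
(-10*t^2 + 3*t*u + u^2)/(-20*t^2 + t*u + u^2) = (2*t - u)/(4*t - u)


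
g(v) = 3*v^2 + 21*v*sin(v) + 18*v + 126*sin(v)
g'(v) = 21*v*cos(v) + 6*v + 21*sin(v) + 126*cos(v) + 18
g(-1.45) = -114.65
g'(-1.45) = -0.03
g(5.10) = -45.98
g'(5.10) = 117.26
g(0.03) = 4.34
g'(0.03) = 145.38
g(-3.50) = -7.83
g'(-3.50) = -44.80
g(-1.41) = -114.56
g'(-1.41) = 4.24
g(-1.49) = -114.56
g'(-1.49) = -4.23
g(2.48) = 172.50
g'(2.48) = -94.73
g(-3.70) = 0.06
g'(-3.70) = -34.04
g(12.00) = 445.18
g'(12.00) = 397.71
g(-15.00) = 527.90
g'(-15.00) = 57.92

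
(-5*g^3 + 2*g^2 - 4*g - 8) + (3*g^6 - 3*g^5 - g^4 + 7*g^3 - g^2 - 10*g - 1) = 3*g^6 - 3*g^5 - g^4 + 2*g^3 + g^2 - 14*g - 9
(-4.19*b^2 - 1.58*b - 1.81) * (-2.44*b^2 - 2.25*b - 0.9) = 10.2236*b^4 + 13.2827*b^3 + 11.7424*b^2 + 5.4945*b + 1.629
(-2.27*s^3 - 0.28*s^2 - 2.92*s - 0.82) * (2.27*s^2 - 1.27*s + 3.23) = -5.1529*s^5 + 2.2473*s^4 - 13.6049*s^3 + 0.9426*s^2 - 8.3902*s - 2.6486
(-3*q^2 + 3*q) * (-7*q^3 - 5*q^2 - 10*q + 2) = 21*q^5 - 6*q^4 + 15*q^3 - 36*q^2 + 6*q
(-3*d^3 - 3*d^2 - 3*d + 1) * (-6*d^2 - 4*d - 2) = 18*d^5 + 30*d^4 + 36*d^3 + 12*d^2 + 2*d - 2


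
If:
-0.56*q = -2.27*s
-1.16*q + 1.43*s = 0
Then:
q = 0.00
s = 0.00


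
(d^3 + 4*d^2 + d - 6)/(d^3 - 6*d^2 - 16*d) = (d^2 + 2*d - 3)/(d*(d - 8))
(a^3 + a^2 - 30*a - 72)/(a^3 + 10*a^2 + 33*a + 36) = (a - 6)/(a + 3)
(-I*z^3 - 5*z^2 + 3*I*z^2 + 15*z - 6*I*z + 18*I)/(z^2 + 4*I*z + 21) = (-I*z^3 + z^2*(-5 + 3*I) + z*(15 - 6*I) + 18*I)/(z^2 + 4*I*z + 21)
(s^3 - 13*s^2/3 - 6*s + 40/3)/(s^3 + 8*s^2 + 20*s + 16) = (3*s^2 - 19*s + 20)/(3*(s^2 + 6*s + 8))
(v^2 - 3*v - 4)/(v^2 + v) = (v - 4)/v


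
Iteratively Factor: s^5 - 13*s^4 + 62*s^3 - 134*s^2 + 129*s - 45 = (s - 1)*(s^4 - 12*s^3 + 50*s^2 - 84*s + 45) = (s - 3)*(s - 1)*(s^3 - 9*s^2 + 23*s - 15) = (s - 3)*(s - 1)^2*(s^2 - 8*s + 15) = (s - 3)^2*(s - 1)^2*(s - 5)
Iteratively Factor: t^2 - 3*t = (t - 3)*(t)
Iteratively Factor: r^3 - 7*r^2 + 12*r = (r - 3)*(r^2 - 4*r) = r*(r - 3)*(r - 4)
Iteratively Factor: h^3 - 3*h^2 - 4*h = (h - 4)*(h^2 + h) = h*(h - 4)*(h + 1)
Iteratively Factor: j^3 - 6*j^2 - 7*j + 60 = (j - 4)*(j^2 - 2*j - 15) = (j - 5)*(j - 4)*(j + 3)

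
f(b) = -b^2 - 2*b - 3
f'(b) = -2*b - 2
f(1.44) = -7.95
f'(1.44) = -4.88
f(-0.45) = -2.30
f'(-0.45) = -1.10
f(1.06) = -6.24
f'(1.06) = -4.12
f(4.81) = -35.76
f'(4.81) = -11.62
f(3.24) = -19.98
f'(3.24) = -8.48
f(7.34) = -71.56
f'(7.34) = -16.68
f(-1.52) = -2.27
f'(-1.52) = 1.04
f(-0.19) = -2.66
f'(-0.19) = -1.62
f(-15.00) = -198.00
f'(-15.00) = 28.00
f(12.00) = -171.00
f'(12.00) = -26.00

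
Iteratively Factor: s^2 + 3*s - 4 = (s + 4)*(s - 1)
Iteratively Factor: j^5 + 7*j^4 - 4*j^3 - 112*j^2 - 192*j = (j + 3)*(j^4 + 4*j^3 - 16*j^2 - 64*j) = (j + 3)*(j + 4)*(j^3 - 16*j) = j*(j + 3)*(j + 4)*(j^2 - 16) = j*(j - 4)*(j + 3)*(j + 4)*(j + 4)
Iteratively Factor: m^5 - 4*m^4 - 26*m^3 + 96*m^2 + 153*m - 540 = (m - 3)*(m^4 - m^3 - 29*m^2 + 9*m + 180) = (m - 5)*(m - 3)*(m^3 + 4*m^2 - 9*m - 36) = (m - 5)*(m - 3)^2*(m^2 + 7*m + 12) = (m - 5)*(m - 3)^2*(m + 3)*(m + 4)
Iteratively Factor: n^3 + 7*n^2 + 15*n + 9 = (n + 3)*(n^2 + 4*n + 3) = (n + 3)^2*(n + 1)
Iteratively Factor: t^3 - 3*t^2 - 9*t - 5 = (t + 1)*(t^2 - 4*t - 5) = (t - 5)*(t + 1)*(t + 1)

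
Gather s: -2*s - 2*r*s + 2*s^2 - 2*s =2*s^2 + s*(-2*r - 4)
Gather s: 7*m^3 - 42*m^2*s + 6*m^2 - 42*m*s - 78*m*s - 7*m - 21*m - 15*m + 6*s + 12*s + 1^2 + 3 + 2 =7*m^3 + 6*m^2 - 43*m + s*(-42*m^2 - 120*m + 18) + 6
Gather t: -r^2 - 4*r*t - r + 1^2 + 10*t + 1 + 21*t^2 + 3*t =-r^2 - r + 21*t^2 + t*(13 - 4*r) + 2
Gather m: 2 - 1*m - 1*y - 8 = -m - y - 6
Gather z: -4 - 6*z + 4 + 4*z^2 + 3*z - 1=4*z^2 - 3*z - 1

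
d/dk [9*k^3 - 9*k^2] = 9*k*(3*k - 2)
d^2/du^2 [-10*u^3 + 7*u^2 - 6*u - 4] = 14 - 60*u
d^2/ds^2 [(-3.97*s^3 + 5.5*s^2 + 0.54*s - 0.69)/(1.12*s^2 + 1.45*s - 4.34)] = (7.105427357601e-15*s^5 - 3.5527136788005e-15*s^4 - 71.79785*s^3 + 305.112444*s^2 - 439.63836*s + 204.378686)/(1.404928*s^6 + 5.45664*s^5 - 9.267888*s^4 - 39.240335*s^3 + 35.913066*s^2 + 81.93486*s - 81.746504)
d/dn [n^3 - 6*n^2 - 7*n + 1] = 3*n^2 - 12*n - 7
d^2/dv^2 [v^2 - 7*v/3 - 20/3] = 2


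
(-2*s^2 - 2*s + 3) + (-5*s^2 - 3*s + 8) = -7*s^2 - 5*s + 11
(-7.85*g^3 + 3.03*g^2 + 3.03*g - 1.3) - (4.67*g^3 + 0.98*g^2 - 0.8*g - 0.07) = -12.52*g^3 + 2.05*g^2 + 3.83*g - 1.23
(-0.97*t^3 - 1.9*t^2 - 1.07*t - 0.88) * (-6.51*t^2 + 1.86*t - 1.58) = 6.3147*t^5 + 10.5648*t^4 + 4.9643*t^3 + 6.7406*t^2 + 0.0538000000000001*t + 1.3904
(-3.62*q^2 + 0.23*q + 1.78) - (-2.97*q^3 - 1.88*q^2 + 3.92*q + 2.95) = 2.97*q^3 - 1.74*q^2 - 3.69*q - 1.17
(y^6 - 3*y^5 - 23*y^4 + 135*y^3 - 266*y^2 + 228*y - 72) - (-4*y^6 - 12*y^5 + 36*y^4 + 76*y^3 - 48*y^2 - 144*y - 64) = 5*y^6 + 9*y^5 - 59*y^4 + 59*y^3 - 218*y^2 + 372*y - 8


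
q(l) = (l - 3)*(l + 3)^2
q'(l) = (l - 3)*(2*l + 6) + (l + 3)^2 = 3*(l - 1)*(l + 3)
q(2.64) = -11.45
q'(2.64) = 27.75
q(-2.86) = -0.11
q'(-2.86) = -1.62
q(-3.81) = -4.47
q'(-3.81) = 11.69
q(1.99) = -25.15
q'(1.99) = 14.82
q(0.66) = -31.35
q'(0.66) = -3.73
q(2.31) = -19.46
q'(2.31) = 20.87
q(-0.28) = -24.27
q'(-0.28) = -10.44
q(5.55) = 186.41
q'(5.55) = 116.71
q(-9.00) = -432.00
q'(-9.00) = 180.00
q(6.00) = 243.00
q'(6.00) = 135.00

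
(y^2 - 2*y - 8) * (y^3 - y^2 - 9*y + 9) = y^5 - 3*y^4 - 15*y^3 + 35*y^2 + 54*y - 72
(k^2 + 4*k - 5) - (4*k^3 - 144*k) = -4*k^3 + k^2 + 148*k - 5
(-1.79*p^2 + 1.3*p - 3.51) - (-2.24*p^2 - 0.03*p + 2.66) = 0.45*p^2 + 1.33*p - 6.17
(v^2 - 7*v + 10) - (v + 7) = v^2 - 8*v + 3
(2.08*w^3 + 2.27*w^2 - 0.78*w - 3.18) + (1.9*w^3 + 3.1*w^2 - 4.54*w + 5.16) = 3.98*w^3 + 5.37*w^2 - 5.32*w + 1.98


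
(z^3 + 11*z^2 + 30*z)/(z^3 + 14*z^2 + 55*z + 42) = z*(z + 5)/(z^2 + 8*z + 7)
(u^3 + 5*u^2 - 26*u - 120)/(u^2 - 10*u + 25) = (u^2 + 10*u + 24)/(u - 5)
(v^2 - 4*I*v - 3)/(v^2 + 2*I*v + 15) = (v - I)/(v + 5*I)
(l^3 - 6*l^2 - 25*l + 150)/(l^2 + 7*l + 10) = (l^2 - 11*l + 30)/(l + 2)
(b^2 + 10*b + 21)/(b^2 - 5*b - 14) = (b^2 + 10*b + 21)/(b^2 - 5*b - 14)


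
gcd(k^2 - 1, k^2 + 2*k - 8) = 1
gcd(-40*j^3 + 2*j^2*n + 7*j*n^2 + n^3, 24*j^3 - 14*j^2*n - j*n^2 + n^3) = 8*j^2 - 2*j*n - n^2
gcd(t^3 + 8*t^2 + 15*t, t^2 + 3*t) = t^2 + 3*t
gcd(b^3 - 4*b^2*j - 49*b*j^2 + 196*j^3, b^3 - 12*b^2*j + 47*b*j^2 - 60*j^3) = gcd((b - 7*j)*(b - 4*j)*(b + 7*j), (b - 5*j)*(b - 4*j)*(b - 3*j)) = b - 4*j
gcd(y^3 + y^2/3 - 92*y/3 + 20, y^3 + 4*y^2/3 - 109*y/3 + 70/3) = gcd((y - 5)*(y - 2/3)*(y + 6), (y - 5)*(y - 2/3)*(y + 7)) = y^2 - 17*y/3 + 10/3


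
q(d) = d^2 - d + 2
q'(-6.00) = -13.00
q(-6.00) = 44.00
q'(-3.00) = -7.00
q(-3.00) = 14.00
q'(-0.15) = -1.30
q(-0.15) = 2.17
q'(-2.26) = -5.52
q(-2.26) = 9.37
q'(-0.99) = -2.98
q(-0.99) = 3.97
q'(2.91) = 4.82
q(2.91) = 7.56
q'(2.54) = 4.08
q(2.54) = 5.91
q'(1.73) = 2.46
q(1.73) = 3.26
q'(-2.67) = -6.34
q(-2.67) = 11.80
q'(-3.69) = -8.38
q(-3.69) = 19.31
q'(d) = 2*d - 1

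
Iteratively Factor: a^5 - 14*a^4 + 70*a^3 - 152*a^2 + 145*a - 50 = (a - 1)*(a^4 - 13*a^3 + 57*a^2 - 95*a + 50) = (a - 5)*(a - 1)*(a^3 - 8*a^2 + 17*a - 10) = (a - 5)*(a - 2)*(a - 1)*(a^2 - 6*a + 5) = (a - 5)*(a - 2)*(a - 1)^2*(a - 5)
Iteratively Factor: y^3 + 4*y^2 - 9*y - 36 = (y - 3)*(y^2 + 7*y + 12) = (y - 3)*(y + 3)*(y + 4)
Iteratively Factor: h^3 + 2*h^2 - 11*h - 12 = (h + 4)*(h^2 - 2*h - 3) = (h - 3)*(h + 4)*(h + 1)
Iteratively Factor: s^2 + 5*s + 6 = (s + 2)*(s + 3)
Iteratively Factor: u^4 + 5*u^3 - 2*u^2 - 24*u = (u)*(u^3 + 5*u^2 - 2*u - 24) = u*(u - 2)*(u^2 + 7*u + 12) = u*(u - 2)*(u + 4)*(u + 3)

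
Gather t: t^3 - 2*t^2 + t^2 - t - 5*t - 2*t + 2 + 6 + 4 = t^3 - t^2 - 8*t + 12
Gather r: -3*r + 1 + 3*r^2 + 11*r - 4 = 3*r^2 + 8*r - 3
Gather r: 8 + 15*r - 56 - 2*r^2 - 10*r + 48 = -2*r^2 + 5*r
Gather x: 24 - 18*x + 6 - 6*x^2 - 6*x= -6*x^2 - 24*x + 30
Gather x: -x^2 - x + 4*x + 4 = -x^2 + 3*x + 4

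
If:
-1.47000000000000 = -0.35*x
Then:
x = 4.20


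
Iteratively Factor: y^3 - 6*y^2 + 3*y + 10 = (y + 1)*(y^2 - 7*y + 10) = (y - 5)*(y + 1)*(y - 2)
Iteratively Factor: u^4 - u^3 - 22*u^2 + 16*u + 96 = (u + 2)*(u^3 - 3*u^2 - 16*u + 48) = (u - 3)*(u + 2)*(u^2 - 16) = (u - 3)*(u + 2)*(u + 4)*(u - 4)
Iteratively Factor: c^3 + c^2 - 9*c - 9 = (c + 1)*(c^2 - 9) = (c - 3)*(c + 1)*(c + 3)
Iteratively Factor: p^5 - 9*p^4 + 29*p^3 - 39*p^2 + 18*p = (p - 1)*(p^4 - 8*p^3 + 21*p^2 - 18*p) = p*(p - 1)*(p^3 - 8*p^2 + 21*p - 18) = p*(p - 3)*(p - 1)*(p^2 - 5*p + 6) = p*(p - 3)*(p - 2)*(p - 1)*(p - 3)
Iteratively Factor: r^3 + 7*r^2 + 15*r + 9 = (r + 1)*(r^2 + 6*r + 9) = (r + 1)*(r + 3)*(r + 3)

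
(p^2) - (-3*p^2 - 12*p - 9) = 4*p^2 + 12*p + 9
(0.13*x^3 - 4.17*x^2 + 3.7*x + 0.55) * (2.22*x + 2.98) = 0.2886*x^4 - 8.87*x^3 - 4.2126*x^2 + 12.247*x + 1.639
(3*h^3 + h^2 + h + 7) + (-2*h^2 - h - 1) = 3*h^3 - h^2 + 6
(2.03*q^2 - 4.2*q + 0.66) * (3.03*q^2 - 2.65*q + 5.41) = 6.1509*q^4 - 18.1055*q^3 + 24.1121*q^2 - 24.471*q + 3.5706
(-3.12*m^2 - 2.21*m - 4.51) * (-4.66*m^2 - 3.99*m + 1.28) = 14.5392*m^4 + 22.7474*m^3 + 25.8409*m^2 + 15.1661*m - 5.7728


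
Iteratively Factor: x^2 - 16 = (x + 4)*(x - 4)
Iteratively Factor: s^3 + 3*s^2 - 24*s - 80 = (s - 5)*(s^2 + 8*s + 16) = (s - 5)*(s + 4)*(s + 4)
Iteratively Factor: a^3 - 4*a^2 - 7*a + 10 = (a - 5)*(a^2 + a - 2) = (a - 5)*(a + 2)*(a - 1)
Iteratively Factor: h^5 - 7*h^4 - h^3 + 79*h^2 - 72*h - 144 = (h - 4)*(h^4 - 3*h^3 - 13*h^2 + 27*h + 36) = (h - 4)*(h + 3)*(h^3 - 6*h^2 + 5*h + 12) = (h - 4)^2*(h + 3)*(h^2 - 2*h - 3) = (h - 4)^2*(h + 1)*(h + 3)*(h - 3)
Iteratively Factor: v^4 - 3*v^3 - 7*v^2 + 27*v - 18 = (v - 1)*(v^3 - 2*v^2 - 9*v + 18) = (v - 3)*(v - 1)*(v^2 + v - 6) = (v - 3)*(v - 1)*(v + 3)*(v - 2)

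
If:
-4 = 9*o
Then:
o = -4/9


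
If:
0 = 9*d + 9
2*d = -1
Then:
No Solution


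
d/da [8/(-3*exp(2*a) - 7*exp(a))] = 8*(6*exp(a) + 7)*exp(-a)/(3*exp(a) + 7)^2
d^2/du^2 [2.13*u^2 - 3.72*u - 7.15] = 4.26000000000000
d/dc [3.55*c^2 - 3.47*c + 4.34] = 7.1*c - 3.47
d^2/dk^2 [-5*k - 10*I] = 0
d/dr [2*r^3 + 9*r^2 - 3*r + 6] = 6*r^2 + 18*r - 3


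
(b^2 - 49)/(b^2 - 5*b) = (b^2 - 49)/(b*(b - 5))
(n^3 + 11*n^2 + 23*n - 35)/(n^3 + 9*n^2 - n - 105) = (n - 1)/(n - 3)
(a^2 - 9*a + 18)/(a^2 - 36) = (a - 3)/(a + 6)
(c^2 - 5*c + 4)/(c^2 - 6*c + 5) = (c - 4)/(c - 5)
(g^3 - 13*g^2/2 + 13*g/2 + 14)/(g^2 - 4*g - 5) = (g^2 - 15*g/2 + 14)/(g - 5)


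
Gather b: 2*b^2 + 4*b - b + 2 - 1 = 2*b^2 + 3*b + 1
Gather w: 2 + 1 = 3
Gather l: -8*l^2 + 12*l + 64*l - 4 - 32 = -8*l^2 + 76*l - 36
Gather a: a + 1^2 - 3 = a - 2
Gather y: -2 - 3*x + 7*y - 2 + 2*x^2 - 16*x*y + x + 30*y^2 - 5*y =2*x^2 - 2*x + 30*y^2 + y*(2 - 16*x) - 4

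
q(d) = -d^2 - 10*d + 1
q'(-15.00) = 20.00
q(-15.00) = -74.00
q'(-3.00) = -4.00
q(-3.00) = 22.00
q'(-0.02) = -9.96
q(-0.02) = 1.20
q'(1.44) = -12.88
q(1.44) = -15.47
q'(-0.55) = -8.90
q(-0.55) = 6.20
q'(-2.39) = -5.22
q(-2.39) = 19.19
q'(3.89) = -17.78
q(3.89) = -53.03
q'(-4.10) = -1.80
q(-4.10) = 25.19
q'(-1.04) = -7.92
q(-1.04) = 10.32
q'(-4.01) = -1.98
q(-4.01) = 25.02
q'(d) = -2*d - 10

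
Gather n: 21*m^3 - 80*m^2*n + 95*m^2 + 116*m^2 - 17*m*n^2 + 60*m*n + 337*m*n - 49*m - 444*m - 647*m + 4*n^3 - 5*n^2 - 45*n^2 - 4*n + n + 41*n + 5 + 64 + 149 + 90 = 21*m^3 + 211*m^2 - 1140*m + 4*n^3 + n^2*(-17*m - 50) + n*(-80*m^2 + 397*m + 38) + 308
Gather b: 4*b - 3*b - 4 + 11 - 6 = b + 1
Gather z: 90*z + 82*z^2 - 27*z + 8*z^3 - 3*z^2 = 8*z^3 + 79*z^2 + 63*z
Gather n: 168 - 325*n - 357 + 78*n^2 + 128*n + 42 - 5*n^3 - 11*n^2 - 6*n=-5*n^3 + 67*n^2 - 203*n - 147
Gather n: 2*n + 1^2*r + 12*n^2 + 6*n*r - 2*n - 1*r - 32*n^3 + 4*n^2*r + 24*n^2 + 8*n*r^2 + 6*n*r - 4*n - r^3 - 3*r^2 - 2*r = -32*n^3 + n^2*(4*r + 36) + n*(8*r^2 + 12*r - 4) - r^3 - 3*r^2 - 2*r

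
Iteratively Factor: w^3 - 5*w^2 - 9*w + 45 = (w - 3)*(w^2 - 2*w - 15) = (w - 5)*(w - 3)*(w + 3)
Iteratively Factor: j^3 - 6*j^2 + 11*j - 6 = (j - 3)*(j^2 - 3*j + 2) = (j - 3)*(j - 2)*(j - 1)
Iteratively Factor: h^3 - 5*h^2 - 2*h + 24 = (h - 3)*(h^2 - 2*h - 8) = (h - 4)*(h - 3)*(h + 2)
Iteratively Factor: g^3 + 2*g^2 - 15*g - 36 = (g + 3)*(g^2 - g - 12) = (g - 4)*(g + 3)*(g + 3)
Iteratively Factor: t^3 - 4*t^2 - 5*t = (t + 1)*(t^2 - 5*t) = t*(t + 1)*(t - 5)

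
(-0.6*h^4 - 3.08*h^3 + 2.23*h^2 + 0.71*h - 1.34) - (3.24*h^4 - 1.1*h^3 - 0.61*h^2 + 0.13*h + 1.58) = -3.84*h^4 - 1.98*h^3 + 2.84*h^2 + 0.58*h - 2.92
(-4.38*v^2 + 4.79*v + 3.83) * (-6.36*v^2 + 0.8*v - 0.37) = 27.8568*v^4 - 33.9684*v^3 - 18.9062*v^2 + 1.2917*v - 1.4171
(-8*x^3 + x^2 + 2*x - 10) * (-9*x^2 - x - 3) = 72*x^5 - x^4 + 5*x^3 + 85*x^2 + 4*x + 30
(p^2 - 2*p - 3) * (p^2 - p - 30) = p^4 - 3*p^3 - 31*p^2 + 63*p + 90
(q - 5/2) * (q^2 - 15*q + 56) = q^3 - 35*q^2/2 + 187*q/2 - 140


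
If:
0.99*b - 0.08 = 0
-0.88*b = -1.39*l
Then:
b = 0.08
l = 0.05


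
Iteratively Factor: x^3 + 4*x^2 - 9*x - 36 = (x + 3)*(x^2 + x - 12) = (x - 3)*(x + 3)*(x + 4)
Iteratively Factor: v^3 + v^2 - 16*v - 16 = (v + 4)*(v^2 - 3*v - 4) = (v - 4)*(v + 4)*(v + 1)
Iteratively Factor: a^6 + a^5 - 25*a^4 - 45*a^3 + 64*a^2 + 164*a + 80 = (a + 2)*(a^5 - a^4 - 23*a^3 + a^2 + 62*a + 40) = (a + 1)*(a + 2)*(a^4 - 2*a^3 - 21*a^2 + 22*a + 40) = (a - 2)*(a + 1)*(a + 2)*(a^3 - 21*a - 20) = (a - 2)*(a + 1)^2*(a + 2)*(a^2 - a - 20) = (a - 2)*(a + 1)^2*(a + 2)*(a + 4)*(a - 5)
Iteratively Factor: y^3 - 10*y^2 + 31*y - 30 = (y - 5)*(y^2 - 5*y + 6) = (y - 5)*(y - 3)*(y - 2)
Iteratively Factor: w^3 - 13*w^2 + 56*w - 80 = (w - 4)*(w^2 - 9*w + 20) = (w - 5)*(w - 4)*(w - 4)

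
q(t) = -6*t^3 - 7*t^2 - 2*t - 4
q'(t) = -18*t^2 - 14*t - 2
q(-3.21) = 128.75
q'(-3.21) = -142.53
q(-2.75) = 73.34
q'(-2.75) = -99.62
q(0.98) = -18.33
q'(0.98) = -33.01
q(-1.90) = 15.68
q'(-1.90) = -40.38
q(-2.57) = 56.75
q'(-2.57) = -84.91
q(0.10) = -4.28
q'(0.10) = -3.58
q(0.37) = -6.00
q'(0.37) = -9.64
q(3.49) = -351.29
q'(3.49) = -270.10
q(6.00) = -1564.00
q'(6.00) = -734.00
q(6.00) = -1564.00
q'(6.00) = -734.00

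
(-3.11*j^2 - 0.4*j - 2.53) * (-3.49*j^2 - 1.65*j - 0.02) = 10.8539*j^4 + 6.5275*j^3 + 9.5519*j^2 + 4.1825*j + 0.0506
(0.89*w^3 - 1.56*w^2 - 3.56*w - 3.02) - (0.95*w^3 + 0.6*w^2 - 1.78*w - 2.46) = -0.0599999999999999*w^3 - 2.16*w^2 - 1.78*w - 0.56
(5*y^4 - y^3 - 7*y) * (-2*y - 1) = -10*y^5 - 3*y^4 + y^3 + 14*y^2 + 7*y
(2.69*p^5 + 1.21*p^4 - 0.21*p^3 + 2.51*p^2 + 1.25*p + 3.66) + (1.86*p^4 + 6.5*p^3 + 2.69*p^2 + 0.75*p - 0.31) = 2.69*p^5 + 3.07*p^4 + 6.29*p^3 + 5.2*p^2 + 2.0*p + 3.35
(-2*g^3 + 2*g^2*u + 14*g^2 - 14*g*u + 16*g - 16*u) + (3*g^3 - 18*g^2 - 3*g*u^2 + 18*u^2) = g^3 + 2*g^2*u - 4*g^2 - 3*g*u^2 - 14*g*u + 16*g + 18*u^2 - 16*u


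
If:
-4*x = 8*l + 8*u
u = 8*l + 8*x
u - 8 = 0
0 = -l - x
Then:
No Solution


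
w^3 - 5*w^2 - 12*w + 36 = (w - 6)*(w - 2)*(w + 3)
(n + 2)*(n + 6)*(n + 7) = n^3 + 15*n^2 + 68*n + 84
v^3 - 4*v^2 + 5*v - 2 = (v - 2)*(v - 1)^2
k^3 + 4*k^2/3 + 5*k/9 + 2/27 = (k + 1/3)^2*(k + 2/3)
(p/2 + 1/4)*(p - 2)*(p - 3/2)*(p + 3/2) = p^4/2 - 3*p^3/4 - 13*p^2/8 + 27*p/16 + 9/8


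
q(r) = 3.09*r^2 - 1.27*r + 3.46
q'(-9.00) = -56.89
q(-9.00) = 265.18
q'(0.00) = -1.27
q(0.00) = 3.46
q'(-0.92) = -6.96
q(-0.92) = 7.24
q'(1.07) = 5.34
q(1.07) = 5.64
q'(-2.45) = -16.41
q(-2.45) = 25.12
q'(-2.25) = -15.18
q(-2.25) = 21.96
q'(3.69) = 21.53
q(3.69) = 40.85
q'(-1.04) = -7.70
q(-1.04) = 8.12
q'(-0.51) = -4.42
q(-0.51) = 4.91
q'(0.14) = -0.40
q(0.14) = 3.34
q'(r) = 6.18*r - 1.27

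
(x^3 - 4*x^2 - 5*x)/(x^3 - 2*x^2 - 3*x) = (x - 5)/(x - 3)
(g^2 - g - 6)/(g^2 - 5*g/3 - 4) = 3*(g + 2)/(3*g + 4)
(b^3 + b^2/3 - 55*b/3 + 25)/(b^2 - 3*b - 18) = (-3*b^3 - b^2 + 55*b - 75)/(3*(-b^2 + 3*b + 18))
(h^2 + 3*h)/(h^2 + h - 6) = h/(h - 2)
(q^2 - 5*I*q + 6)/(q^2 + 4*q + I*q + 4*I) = (q - 6*I)/(q + 4)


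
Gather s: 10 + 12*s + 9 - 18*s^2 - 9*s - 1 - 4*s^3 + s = -4*s^3 - 18*s^2 + 4*s + 18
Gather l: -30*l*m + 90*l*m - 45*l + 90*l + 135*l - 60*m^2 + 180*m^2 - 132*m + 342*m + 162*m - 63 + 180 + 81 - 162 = l*(60*m + 180) + 120*m^2 + 372*m + 36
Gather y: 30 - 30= 0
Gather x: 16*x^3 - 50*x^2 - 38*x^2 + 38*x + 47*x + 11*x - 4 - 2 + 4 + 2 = 16*x^3 - 88*x^2 + 96*x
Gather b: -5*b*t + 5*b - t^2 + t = b*(5 - 5*t) - t^2 + t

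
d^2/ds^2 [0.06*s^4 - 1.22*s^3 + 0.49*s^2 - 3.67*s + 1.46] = 0.72*s^2 - 7.32*s + 0.98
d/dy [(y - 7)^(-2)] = -2/(y - 7)^3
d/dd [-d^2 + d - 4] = 1 - 2*d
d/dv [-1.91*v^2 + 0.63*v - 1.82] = 0.63 - 3.82*v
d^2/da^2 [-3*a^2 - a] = -6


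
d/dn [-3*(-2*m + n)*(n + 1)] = 6*m - 6*n - 3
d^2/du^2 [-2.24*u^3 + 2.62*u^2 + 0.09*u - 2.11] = 5.24 - 13.44*u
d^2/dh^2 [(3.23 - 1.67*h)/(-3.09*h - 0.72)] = (3.5527136788005e-15*h - 69.111558)/(3.09*h + 0.72)^3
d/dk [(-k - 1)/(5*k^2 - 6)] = (-5*k^2 + 10*k*(k + 1) + 6)/(5*k^2 - 6)^2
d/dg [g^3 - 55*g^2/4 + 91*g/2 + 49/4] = 3*g^2 - 55*g/2 + 91/2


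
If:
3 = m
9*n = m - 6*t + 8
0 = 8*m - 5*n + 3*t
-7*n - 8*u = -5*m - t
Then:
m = 3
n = 59/19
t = -161/57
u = -545/456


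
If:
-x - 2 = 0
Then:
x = -2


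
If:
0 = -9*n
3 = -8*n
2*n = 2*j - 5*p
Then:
No Solution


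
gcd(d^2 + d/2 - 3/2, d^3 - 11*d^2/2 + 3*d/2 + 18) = d + 3/2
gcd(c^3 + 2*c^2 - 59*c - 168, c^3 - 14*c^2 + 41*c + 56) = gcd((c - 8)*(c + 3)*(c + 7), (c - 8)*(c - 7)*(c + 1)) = c - 8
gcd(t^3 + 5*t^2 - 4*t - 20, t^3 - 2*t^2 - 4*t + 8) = t^2 - 4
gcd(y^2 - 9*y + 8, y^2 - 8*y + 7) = y - 1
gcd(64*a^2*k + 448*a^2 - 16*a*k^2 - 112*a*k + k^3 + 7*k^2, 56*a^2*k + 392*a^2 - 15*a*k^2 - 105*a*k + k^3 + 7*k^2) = 8*a*k + 56*a - k^2 - 7*k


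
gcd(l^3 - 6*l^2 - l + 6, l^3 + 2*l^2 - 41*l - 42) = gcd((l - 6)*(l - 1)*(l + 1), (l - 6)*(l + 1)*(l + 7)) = l^2 - 5*l - 6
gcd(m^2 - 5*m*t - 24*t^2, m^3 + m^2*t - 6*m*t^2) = m + 3*t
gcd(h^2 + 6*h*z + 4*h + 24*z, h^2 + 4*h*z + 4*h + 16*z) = h + 4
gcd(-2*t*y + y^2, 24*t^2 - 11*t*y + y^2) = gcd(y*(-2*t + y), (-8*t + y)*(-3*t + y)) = 1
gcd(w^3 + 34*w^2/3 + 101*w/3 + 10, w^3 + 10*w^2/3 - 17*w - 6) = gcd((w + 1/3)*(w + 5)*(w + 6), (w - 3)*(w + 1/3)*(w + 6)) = w^2 + 19*w/3 + 2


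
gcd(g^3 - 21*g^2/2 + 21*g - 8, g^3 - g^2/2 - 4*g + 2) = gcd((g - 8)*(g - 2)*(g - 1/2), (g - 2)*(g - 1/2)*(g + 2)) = g^2 - 5*g/2 + 1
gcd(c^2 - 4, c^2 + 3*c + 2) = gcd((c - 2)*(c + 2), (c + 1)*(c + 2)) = c + 2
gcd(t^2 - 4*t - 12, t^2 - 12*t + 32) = 1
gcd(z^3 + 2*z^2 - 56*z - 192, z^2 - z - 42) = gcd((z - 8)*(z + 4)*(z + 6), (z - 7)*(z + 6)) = z + 6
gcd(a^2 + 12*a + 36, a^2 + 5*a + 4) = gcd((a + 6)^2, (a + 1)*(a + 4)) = 1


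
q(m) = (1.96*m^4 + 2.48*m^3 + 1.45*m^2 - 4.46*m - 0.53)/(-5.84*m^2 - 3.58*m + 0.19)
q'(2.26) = -1.85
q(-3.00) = -2.83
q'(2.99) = -2.30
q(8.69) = -27.28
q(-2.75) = -2.44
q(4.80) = -8.75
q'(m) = (11.68*m + 3.58)*(1.96*m^4 + 2.48*m^3 + 1.45*m^2 - 4.46*m - 0.53)/(-5.84*m^2 - 3.58*m + 0.19)^2 + (7.84*m^3 + 7.44*m^2 + 2.9*m - 4.46)/(-5.84*m^2 - 3.58*m + 0.19) = (-22.8928*m^5 - 35.5336*m^4 - 16.2672*m^3 - 29.8238*m^2 - 5.6394*m - 2.7448)/(34.1056*m^4 + 41.8144*m^3 + 10.5972*m^2 - 1.3604*m + 0.0361)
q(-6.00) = -11.05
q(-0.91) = -3.03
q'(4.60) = -3.34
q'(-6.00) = 3.78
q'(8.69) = -6.06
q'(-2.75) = 1.45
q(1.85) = -1.32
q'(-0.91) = -10.45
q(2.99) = -3.54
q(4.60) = -8.07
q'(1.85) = -1.62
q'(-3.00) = 1.66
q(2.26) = -2.03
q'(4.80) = -3.47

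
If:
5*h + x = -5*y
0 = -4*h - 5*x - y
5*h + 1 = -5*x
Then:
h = -8/15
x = 1/3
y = 7/15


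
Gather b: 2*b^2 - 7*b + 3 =2*b^2 - 7*b + 3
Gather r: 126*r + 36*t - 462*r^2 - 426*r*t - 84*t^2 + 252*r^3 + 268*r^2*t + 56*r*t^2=252*r^3 + r^2*(268*t - 462) + r*(56*t^2 - 426*t + 126) - 84*t^2 + 36*t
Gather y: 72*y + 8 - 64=72*y - 56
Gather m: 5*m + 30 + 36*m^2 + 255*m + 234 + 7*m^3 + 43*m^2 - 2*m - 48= 7*m^3 + 79*m^2 + 258*m + 216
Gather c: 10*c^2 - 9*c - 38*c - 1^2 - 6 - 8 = 10*c^2 - 47*c - 15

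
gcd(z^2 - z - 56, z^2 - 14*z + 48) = z - 8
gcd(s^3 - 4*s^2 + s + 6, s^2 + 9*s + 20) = 1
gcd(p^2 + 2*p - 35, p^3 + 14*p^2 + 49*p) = p + 7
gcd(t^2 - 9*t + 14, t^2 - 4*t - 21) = t - 7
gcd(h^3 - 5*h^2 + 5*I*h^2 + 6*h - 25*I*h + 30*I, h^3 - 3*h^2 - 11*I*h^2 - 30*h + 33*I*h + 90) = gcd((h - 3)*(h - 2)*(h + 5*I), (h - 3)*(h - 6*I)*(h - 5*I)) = h - 3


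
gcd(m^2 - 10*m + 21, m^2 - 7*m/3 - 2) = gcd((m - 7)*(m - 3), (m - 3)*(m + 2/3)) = m - 3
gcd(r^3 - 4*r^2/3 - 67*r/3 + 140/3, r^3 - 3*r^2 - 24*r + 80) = r^2 + r - 20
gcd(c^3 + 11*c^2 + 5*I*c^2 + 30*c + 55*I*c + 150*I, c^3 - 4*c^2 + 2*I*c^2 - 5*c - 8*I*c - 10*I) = 1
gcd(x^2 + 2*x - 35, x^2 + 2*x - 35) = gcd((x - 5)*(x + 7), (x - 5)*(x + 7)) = x^2 + 2*x - 35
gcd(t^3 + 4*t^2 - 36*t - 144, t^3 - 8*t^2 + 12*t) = t - 6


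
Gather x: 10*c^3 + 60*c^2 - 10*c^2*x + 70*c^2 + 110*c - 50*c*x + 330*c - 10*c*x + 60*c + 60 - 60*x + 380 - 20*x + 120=10*c^3 + 130*c^2 + 500*c + x*(-10*c^2 - 60*c - 80) + 560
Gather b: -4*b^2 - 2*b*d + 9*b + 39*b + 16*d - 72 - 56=-4*b^2 + b*(48 - 2*d) + 16*d - 128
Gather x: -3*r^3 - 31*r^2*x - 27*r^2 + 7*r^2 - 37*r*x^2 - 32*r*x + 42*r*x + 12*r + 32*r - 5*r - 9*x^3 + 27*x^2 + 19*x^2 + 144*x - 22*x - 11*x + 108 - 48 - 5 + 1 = -3*r^3 - 20*r^2 + 39*r - 9*x^3 + x^2*(46 - 37*r) + x*(-31*r^2 + 10*r + 111) + 56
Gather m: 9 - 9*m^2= 9 - 9*m^2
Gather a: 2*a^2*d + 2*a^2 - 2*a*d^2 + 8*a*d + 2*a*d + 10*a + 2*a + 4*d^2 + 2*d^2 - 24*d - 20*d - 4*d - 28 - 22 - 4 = a^2*(2*d + 2) + a*(-2*d^2 + 10*d + 12) + 6*d^2 - 48*d - 54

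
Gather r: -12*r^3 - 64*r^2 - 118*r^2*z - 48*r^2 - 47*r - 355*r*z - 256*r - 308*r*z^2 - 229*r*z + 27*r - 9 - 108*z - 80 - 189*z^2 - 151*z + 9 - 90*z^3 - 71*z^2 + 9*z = -12*r^3 + r^2*(-118*z - 112) + r*(-308*z^2 - 584*z - 276) - 90*z^3 - 260*z^2 - 250*z - 80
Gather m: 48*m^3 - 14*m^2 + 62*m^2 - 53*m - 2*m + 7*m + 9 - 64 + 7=48*m^3 + 48*m^2 - 48*m - 48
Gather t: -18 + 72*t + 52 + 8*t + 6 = 80*t + 40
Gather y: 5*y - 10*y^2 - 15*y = -10*y^2 - 10*y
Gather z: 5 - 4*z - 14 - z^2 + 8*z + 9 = -z^2 + 4*z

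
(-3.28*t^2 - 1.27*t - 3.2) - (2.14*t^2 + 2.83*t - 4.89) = -5.42*t^2 - 4.1*t + 1.69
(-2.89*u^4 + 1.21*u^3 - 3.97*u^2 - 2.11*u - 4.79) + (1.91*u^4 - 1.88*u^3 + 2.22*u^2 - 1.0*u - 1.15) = -0.98*u^4 - 0.67*u^3 - 1.75*u^2 - 3.11*u - 5.94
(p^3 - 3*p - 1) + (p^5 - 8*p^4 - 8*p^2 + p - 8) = p^5 - 8*p^4 + p^3 - 8*p^2 - 2*p - 9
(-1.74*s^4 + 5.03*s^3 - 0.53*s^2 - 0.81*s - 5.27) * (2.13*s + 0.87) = -3.7062*s^5 + 9.2001*s^4 + 3.2472*s^3 - 2.1864*s^2 - 11.9298*s - 4.5849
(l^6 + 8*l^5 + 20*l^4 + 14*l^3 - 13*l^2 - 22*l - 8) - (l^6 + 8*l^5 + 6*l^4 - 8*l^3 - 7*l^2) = 14*l^4 + 22*l^3 - 6*l^2 - 22*l - 8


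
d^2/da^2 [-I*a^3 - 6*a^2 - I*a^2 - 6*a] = -6*I*a - 12 - 2*I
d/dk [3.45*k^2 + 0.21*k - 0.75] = 6.9*k + 0.21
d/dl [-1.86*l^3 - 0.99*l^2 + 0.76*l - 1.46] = -5.58*l^2 - 1.98*l + 0.76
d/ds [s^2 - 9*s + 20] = 2*s - 9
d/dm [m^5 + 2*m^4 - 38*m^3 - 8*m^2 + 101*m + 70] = 5*m^4 + 8*m^3 - 114*m^2 - 16*m + 101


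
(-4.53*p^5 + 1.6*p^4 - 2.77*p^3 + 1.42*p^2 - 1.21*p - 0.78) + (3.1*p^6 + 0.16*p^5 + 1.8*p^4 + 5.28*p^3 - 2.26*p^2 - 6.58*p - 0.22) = 3.1*p^6 - 4.37*p^5 + 3.4*p^4 + 2.51*p^3 - 0.84*p^2 - 7.79*p - 1.0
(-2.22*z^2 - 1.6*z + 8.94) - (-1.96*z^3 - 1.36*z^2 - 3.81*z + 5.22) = 1.96*z^3 - 0.86*z^2 + 2.21*z + 3.72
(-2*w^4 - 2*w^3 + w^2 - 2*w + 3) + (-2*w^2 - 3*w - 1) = -2*w^4 - 2*w^3 - w^2 - 5*w + 2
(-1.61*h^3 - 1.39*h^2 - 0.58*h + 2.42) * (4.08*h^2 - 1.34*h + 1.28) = -6.5688*h^5 - 3.5138*h^4 - 2.5646*h^3 + 8.8716*h^2 - 3.9852*h + 3.0976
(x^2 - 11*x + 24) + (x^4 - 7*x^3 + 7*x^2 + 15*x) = x^4 - 7*x^3 + 8*x^2 + 4*x + 24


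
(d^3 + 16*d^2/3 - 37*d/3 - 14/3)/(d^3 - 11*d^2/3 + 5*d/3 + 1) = (d^2 + 5*d - 14)/(d^2 - 4*d + 3)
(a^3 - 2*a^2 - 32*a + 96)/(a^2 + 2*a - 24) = a - 4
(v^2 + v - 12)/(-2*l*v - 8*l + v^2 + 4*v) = (v - 3)/(-2*l + v)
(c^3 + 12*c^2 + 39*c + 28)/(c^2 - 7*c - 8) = (c^2 + 11*c + 28)/(c - 8)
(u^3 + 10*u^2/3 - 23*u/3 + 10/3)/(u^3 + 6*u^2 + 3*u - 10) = (u - 2/3)/(u + 2)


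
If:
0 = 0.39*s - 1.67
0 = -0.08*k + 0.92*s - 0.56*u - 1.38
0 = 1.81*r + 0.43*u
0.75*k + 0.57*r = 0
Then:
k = 0.80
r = -1.06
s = 4.28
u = 4.46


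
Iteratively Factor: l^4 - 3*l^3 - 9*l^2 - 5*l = (l + 1)*(l^3 - 4*l^2 - 5*l) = l*(l + 1)*(l^2 - 4*l - 5) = l*(l + 1)^2*(l - 5)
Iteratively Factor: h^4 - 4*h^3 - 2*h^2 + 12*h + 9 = (h + 1)*(h^3 - 5*h^2 + 3*h + 9) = (h - 3)*(h + 1)*(h^2 - 2*h - 3) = (h - 3)^2*(h + 1)*(h + 1)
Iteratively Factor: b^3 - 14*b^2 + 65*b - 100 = (b - 5)*(b^2 - 9*b + 20) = (b - 5)*(b - 4)*(b - 5)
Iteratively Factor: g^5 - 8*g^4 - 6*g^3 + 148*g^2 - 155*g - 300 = (g - 5)*(g^4 - 3*g^3 - 21*g^2 + 43*g + 60) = (g - 5)*(g + 4)*(g^3 - 7*g^2 + 7*g + 15) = (g - 5)^2*(g + 4)*(g^2 - 2*g - 3) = (g - 5)^2*(g + 1)*(g + 4)*(g - 3)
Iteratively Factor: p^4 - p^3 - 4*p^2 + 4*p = (p + 2)*(p^3 - 3*p^2 + 2*p) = (p - 2)*(p + 2)*(p^2 - p) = (p - 2)*(p - 1)*(p + 2)*(p)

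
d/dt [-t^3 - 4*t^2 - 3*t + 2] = -3*t^2 - 8*t - 3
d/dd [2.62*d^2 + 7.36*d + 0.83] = 5.24*d + 7.36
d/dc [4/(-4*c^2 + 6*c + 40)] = 2*(4*c - 3)/(-2*c^2 + 3*c + 20)^2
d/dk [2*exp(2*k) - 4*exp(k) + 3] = 4*(exp(k) - 1)*exp(k)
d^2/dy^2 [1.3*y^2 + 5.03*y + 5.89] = 2.60000000000000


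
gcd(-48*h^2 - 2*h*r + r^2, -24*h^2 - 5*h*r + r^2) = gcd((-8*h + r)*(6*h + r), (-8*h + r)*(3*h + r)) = -8*h + r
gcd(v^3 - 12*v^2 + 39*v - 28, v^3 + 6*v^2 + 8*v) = 1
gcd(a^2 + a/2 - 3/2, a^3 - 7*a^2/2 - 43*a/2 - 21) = a + 3/2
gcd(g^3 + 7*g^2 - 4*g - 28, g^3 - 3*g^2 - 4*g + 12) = g^2 - 4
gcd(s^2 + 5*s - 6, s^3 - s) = s - 1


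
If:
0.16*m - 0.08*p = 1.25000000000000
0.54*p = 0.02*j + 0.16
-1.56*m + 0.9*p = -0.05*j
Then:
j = 223.20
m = 12.09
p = 8.56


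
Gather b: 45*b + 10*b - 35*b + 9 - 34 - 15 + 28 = 20*b - 12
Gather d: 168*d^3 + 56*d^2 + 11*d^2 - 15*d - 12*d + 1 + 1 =168*d^3 + 67*d^2 - 27*d + 2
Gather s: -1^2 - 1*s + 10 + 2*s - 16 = s - 7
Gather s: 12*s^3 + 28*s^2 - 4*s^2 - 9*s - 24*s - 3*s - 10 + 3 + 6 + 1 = 12*s^3 + 24*s^2 - 36*s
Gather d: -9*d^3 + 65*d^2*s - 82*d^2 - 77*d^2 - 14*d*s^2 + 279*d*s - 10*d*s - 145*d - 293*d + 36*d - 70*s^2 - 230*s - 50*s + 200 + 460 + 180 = -9*d^3 + d^2*(65*s - 159) + d*(-14*s^2 + 269*s - 402) - 70*s^2 - 280*s + 840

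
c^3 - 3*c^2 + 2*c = c*(c - 2)*(c - 1)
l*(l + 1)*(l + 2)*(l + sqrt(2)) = l^4 + sqrt(2)*l^3 + 3*l^3 + 2*l^2 + 3*sqrt(2)*l^2 + 2*sqrt(2)*l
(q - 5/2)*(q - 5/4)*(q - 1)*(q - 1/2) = q^4 - 21*q^3/4 + 37*q^2/4 - 105*q/16 + 25/16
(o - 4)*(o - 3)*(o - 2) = o^3 - 9*o^2 + 26*o - 24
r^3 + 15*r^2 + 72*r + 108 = (r + 3)*(r + 6)^2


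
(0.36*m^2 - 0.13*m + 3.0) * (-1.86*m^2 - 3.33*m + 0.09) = -0.6696*m^4 - 0.957*m^3 - 5.1147*m^2 - 10.0017*m + 0.27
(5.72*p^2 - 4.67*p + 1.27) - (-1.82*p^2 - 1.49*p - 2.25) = 7.54*p^2 - 3.18*p + 3.52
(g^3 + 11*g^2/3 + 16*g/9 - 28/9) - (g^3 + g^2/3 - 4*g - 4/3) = 10*g^2/3 + 52*g/9 - 16/9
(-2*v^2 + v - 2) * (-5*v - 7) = 10*v^3 + 9*v^2 + 3*v + 14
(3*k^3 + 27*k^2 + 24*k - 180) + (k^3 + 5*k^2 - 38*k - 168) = 4*k^3 + 32*k^2 - 14*k - 348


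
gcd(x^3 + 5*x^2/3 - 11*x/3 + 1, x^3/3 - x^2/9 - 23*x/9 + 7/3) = x^2 + 2*x - 3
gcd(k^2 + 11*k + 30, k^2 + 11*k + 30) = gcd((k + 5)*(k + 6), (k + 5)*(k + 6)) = k^2 + 11*k + 30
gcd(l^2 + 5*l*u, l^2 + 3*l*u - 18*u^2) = 1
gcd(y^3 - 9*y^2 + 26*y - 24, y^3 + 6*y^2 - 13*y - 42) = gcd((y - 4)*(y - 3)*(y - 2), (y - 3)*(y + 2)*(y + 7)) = y - 3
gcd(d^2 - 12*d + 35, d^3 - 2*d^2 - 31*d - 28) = d - 7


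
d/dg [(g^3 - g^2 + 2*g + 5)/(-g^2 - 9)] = (-g^4 - 25*g^2 + 28*g - 18)/(g^4 + 18*g^2 + 81)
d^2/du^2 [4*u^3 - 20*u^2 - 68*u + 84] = 24*u - 40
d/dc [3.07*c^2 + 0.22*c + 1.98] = 6.14*c + 0.22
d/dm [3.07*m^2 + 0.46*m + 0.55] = 6.14*m + 0.46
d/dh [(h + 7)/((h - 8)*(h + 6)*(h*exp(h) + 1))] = (-(h - 8)*(h + 1)*(h + 6)*(h + 7)*exp(h) + (h - 8)*(h + 6)*(h*exp(h) + 1) - (h - 8)*(h + 7)*(h*exp(h) + 1) - (h + 6)*(h + 7)*(h*exp(h) + 1))/((h - 8)^2*(h + 6)^2*(h*exp(h) + 1)^2)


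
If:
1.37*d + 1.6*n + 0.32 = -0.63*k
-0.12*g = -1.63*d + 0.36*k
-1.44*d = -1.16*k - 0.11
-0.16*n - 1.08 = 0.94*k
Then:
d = -1.01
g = -9.71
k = -1.35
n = 1.20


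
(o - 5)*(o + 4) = o^2 - o - 20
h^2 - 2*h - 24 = (h - 6)*(h + 4)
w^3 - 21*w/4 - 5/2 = (w - 5/2)*(w + 1/2)*(w + 2)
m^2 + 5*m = m*(m + 5)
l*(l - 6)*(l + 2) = l^3 - 4*l^2 - 12*l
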